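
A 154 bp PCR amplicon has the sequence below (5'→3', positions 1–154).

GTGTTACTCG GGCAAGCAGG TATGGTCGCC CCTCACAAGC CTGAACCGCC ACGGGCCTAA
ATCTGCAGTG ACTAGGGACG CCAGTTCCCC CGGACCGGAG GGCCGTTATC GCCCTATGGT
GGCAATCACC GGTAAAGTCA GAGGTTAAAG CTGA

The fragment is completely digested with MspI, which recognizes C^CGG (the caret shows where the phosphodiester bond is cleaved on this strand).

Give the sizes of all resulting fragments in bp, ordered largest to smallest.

90, 34, 25, 5 bp

MspI sites (CCGG) start at positions 90, 95, 129.
MspI cuts after the first base of each site, so after positions 90, 95, 129.
Linear molecule, 3 cuts → 4 fragments:
  1–90 → 90 bp
  91–95 → 5 bp
  96–129 → 34 bp
  130–154 → 25 bp
Sorted largest to smallest: 90, 34, 25, 5 bp.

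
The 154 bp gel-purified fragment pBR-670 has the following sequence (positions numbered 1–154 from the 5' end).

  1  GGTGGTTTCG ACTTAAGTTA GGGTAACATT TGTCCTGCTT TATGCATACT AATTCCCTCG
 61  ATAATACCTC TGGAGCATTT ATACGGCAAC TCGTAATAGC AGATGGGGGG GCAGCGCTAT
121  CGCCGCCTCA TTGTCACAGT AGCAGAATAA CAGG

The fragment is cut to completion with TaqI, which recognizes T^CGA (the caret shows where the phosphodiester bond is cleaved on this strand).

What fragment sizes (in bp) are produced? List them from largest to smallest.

96, 50, 8 bp

TaqI sites (TCGA) start at positions 8, 58.
TaqI cuts after the first base of each site, so after positions 8, 58.
Linear molecule, 2 cuts → 3 fragments:
  1–8 → 8 bp
  9–58 → 50 bp
  59–154 → 96 bp
Sorted largest to smallest: 96, 50, 8 bp.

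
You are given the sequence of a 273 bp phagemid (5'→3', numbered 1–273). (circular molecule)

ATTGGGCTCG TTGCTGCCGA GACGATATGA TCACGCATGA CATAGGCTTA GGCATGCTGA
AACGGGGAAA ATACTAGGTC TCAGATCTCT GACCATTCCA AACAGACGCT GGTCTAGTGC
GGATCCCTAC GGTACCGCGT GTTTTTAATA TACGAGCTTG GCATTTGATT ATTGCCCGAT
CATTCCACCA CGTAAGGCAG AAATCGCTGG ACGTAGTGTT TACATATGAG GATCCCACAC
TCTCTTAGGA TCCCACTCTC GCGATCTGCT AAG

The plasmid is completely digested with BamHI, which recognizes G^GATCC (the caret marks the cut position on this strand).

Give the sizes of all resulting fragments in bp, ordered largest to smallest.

146, 109, 18 bp

BamHI sites (GGATCC) start at positions 121, 230, 248.
BamHI cuts after the first base of each site, so after positions 121, 230, 248.
Circular molecule, 3 cuts → 3 fragments:
  122–230 → 109 bp
  231–248 → 18 bp
  249–273 then 1–121 → 25 + 121 = 146 bp
Sorted largest to smallest: 146, 109, 18 bp.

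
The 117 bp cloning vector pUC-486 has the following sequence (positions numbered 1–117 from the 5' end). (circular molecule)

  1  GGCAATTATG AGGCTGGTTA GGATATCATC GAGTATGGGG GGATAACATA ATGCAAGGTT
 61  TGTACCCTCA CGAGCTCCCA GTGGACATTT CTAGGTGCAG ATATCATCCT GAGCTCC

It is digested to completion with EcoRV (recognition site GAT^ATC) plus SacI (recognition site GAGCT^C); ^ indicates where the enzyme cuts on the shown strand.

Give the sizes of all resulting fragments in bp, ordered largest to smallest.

EcoRV sites (GATATC) start at positions 22, 100.
EcoRV cuts after base 3 of each site, so after positions 24, 102.
SacI sites (GAGCTC) start at positions 72, 111.
SacI cuts after base 5 of each site (before the last base), so after positions 76, 115.
Combined cut positions: 24, 76, 102, 115.
Circular molecule, 4 cuts → 4 fragments:
  25–76 → 52 bp
  77–102 → 26 bp
  103–115 → 13 bp
  116–117 then 1–24 → 2 + 24 = 26 bp
Sorted largest to smallest: 52, 26, 26, 13 bp.

52, 26, 26, 13 bp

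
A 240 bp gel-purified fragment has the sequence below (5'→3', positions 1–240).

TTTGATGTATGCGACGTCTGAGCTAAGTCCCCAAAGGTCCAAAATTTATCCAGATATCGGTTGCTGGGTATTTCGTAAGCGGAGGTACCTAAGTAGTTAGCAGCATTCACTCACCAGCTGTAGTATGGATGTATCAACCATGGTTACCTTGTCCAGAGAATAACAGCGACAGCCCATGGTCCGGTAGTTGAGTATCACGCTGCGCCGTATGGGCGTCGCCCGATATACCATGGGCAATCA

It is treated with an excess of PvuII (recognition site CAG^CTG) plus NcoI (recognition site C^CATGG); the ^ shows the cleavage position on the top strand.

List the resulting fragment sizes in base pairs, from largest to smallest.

117, 54, 36, 21, 12 bp

The PvuII site (CAGCTG) starts at position 115.
PvuII cuts after base 3 of each site, so after position 117.
NcoI sites (CCATGG) start at positions 138, 174, 228.
NcoI cuts after the first base of each site, so after positions 138, 174, 228.
Combined cut positions: 117, 138, 174, 228.
Linear molecule, 4 cuts → 5 fragments:
  1–117 → 117 bp
  118–138 → 21 bp
  139–174 → 36 bp
  175–228 → 54 bp
  229–240 → 12 bp
Sorted largest to smallest: 117, 54, 36, 21, 12 bp.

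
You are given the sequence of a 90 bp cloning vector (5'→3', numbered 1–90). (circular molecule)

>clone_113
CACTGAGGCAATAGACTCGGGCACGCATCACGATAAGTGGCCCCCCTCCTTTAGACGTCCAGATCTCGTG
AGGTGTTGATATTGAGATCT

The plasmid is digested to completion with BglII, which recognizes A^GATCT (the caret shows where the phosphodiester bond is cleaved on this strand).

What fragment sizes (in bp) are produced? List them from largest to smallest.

BglII sites (AGATCT) start at positions 61, 85.
BglII cuts after the first base of each site, so after positions 61, 85.
Circular molecule, 2 cuts → 2 fragments:
  62–85 → 24 bp
  86–90 then 1–61 → 5 + 61 = 66 bp
Sorted largest to smallest: 66, 24 bp.

66, 24 bp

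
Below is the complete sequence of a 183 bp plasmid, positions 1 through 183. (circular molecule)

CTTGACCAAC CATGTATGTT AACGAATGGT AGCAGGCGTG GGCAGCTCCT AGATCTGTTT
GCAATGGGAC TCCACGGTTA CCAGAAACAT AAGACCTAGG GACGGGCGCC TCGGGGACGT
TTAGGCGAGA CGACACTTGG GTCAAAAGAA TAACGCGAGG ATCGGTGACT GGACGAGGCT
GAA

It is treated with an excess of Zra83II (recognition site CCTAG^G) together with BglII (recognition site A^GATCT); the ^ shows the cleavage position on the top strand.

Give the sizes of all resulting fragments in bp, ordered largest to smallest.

135, 48 bp

The Zra83II site (CCTAGG) starts at position 95.
Zra83II cuts after base 5 of each site (before the last base), so after position 99.
The BglII site (AGATCT) starts at position 51.
BglII cuts after the first base of each site, so after position 51.
Combined cut positions: 51, 99.
Circular molecule, 2 cuts → 2 fragments:
  52–99 → 48 bp
  100–183 then 1–51 → 84 + 51 = 135 bp
Sorted largest to smallest: 135, 48 bp.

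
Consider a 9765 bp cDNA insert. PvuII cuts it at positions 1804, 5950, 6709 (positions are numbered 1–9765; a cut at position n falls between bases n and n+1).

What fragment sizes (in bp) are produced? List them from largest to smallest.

4146, 3056, 1804, 759 bp

Linear molecule, 3 cuts → 4 fragments:
  1804 − 0 = 1804 bp
  5950 − 1804 = 4146 bp
  6709 − 5950 = 759 bp
  9765 − 6709 = 3056 bp
Sorted largest to smallest: 4146, 3056, 1804, 759 bp.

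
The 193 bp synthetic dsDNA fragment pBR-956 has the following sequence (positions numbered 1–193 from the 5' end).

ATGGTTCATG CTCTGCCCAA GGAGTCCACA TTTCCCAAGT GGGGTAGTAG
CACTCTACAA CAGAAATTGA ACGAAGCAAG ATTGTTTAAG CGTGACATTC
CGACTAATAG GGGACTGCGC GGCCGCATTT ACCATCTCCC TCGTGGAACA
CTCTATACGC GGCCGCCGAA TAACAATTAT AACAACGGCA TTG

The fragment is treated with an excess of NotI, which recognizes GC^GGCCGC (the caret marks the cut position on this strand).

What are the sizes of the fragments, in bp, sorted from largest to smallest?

NotI sites (GCGGCCGC) start at positions 119, 159.
NotI cuts after base 2 of each site, so after positions 120, 160.
Linear molecule, 2 cuts → 3 fragments:
  1–120 → 120 bp
  121–160 → 40 bp
  161–193 → 33 bp
Sorted largest to smallest: 120, 40, 33 bp.

120, 40, 33 bp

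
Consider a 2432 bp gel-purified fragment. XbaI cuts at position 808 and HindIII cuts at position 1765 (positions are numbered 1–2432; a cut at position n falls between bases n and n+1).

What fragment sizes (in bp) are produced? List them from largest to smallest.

957, 808, 667 bp

Combined cut positions (sorted): 808, 1765.
Linear molecule, 2 cuts → 3 fragments:
  808 − 0 = 808 bp
  1765 − 808 = 957 bp
  2432 − 1765 = 667 bp
Sorted largest to smallest: 957, 808, 667 bp.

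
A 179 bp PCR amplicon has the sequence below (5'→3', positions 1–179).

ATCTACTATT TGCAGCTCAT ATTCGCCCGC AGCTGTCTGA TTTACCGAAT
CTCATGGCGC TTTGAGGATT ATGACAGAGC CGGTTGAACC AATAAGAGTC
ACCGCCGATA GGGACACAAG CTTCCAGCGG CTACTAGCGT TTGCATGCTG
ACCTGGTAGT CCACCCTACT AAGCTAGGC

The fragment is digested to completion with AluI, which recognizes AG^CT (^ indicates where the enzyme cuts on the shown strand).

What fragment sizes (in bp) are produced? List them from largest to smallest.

88, 53, 17, 15, 6 bp

AluI sites (AGCT) start at positions 14, 31, 119, 172.
AluI cuts after base 2 of each site, so after positions 15, 32, 120, 173.
Linear molecule, 4 cuts → 5 fragments:
  1–15 → 15 bp
  16–32 → 17 bp
  33–120 → 88 bp
  121–173 → 53 bp
  174–179 → 6 bp
Sorted largest to smallest: 88, 53, 17, 15, 6 bp.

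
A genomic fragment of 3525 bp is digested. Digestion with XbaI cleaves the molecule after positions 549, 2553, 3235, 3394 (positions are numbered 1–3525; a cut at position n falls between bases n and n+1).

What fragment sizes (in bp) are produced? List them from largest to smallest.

Linear molecule, 4 cuts → 5 fragments:
  549 − 0 = 549 bp
  2553 − 549 = 2004 bp
  3235 − 2553 = 682 bp
  3394 − 3235 = 159 bp
  3525 − 3394 = 131 bp
Sorted largest to smallest: 2004, 682, 549, 159, 131 bp.

2004, 682, 549, 159, 131 bp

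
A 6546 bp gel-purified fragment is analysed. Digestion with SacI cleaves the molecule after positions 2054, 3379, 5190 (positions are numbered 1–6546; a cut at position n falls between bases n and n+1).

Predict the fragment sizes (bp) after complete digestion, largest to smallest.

Linear molecule, 3 cuts → 4 fragments:
  2054 − 0 = 2054 bp
  3379 − 2054 = 1325 bp
  5190 − 3379 = 1811 bp
  6546 − 5190 = 1356 bp
Sorted largest to smallest: 2054, 1811, 1356, 1325 bp.

2054, 1811, 1356, 1325 bp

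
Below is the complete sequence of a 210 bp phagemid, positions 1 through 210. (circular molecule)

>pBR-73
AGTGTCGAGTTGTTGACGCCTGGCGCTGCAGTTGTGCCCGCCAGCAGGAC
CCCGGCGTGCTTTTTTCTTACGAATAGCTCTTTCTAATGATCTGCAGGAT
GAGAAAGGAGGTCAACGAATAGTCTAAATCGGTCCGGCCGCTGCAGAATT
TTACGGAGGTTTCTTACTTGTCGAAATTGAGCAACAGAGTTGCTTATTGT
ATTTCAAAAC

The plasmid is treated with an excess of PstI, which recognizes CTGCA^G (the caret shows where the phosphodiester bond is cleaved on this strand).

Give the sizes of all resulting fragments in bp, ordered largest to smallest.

PstI sites (CTGCAG) start at positions 26, 92, 141.
PstI cuts after base 5 of each site (before the last base), so after positions 30, 96, 145.
Circular molecule, 3 cuts → 3 fragments:
  31–96 → 66 bp
  97–145 → 49 bp
  146–210 then 1–30 → 65 + 30 = 95 bp
Sorted largest to smallest: 95, 66, 49 bp.

95, 66, 49 bp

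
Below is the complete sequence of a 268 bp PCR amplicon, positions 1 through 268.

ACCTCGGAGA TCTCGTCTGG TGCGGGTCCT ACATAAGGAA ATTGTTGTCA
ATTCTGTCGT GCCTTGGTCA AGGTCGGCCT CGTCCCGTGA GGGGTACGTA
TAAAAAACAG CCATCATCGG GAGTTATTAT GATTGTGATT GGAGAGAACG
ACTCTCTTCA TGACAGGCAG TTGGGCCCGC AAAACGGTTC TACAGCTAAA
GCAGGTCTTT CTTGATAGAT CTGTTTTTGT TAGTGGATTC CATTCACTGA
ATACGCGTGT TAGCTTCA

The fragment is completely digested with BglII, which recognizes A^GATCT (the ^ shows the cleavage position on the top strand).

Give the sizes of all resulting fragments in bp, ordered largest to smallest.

209, 51, 8 bp

BglII sites (AGATCT) start at positions 8, 217.
BglII cuts after the first base of each site, so after positions 8, 217.
Linear molecule, 2 cuts → 3 fragments:
  1–8 → 8 bp
  9–217 → 209 bp
  218–268 → 51 bp
Sorted largest to smallest: 209, 51, 8 bp.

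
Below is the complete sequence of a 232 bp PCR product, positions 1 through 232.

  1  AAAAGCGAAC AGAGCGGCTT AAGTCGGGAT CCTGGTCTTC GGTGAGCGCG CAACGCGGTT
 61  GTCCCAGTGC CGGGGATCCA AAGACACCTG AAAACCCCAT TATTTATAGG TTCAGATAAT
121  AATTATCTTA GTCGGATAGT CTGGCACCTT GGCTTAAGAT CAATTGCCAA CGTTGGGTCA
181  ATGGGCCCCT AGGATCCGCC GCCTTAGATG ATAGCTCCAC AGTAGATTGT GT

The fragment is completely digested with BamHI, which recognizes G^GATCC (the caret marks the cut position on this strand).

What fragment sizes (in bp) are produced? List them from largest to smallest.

118, 47, 40, 27 bp

BamHI sites (GGATCC) start at positions 27, 74, 192.
BamHI cuts after the first base of each site, so after positions 27, 74, 192.
Linear molecule, 3 cuts → 4 fragments:
  1–27 → 27 bp
  28–74 → 47 bp
  75–192 → 118 bp
  193–232 → 40 bp
Sorted largest to smallest: 118, 47, 40, 27 bp.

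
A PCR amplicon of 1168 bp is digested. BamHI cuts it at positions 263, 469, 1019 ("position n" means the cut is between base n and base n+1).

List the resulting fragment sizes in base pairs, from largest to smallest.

Linear molecule, 3 cuts → 4 fragments:
  263 − 0 = 263 bp
  469 − 263 = 206 bp
  1019 − 469 = 550 bp
  1168 − 1019 = 149 bp
Sorted largest to smallest: 550, 263, 206, 149 bp.

550, 263, 206, 149 bp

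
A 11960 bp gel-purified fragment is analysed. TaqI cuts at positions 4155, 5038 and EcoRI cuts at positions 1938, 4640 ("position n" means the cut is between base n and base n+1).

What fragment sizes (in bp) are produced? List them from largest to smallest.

Combined cut positions (sorted): 1938, 4155, 4640, 5038.
Linear molecule, 4 cuts → 5 fragments:
  1938 − 0 = 1938 bp
  4155 − 1938 = 2217 bp
  4640 − 4155 = 485 bp
  5038 − 4640 = 398 bp
  11960 − 5038 = 6922 bp
Sorted largest to smallest: 6922, 2217, 1938, 485, 398 bp.

6922, 2217, 1938, 485, 398 bp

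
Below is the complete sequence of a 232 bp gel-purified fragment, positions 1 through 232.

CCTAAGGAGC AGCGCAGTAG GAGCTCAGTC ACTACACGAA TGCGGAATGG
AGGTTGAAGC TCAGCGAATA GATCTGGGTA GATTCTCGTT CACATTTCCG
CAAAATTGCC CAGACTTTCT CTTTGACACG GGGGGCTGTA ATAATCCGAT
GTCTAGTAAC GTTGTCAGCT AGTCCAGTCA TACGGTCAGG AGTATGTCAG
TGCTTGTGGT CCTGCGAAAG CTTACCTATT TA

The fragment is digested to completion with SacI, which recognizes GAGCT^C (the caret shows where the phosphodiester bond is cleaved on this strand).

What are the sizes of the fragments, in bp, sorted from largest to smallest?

207, 25 bp

The SacI site (GAGCTC) starts at position 21.
SacI cuts after base 5 of each site (before the last base), so after position 25.
Linear molecule, 1 cut → 2 fragments:
  1–25 → 25 bp
  26–232 → 207 bp
Sorted largest to smallest: 207, 25 bp.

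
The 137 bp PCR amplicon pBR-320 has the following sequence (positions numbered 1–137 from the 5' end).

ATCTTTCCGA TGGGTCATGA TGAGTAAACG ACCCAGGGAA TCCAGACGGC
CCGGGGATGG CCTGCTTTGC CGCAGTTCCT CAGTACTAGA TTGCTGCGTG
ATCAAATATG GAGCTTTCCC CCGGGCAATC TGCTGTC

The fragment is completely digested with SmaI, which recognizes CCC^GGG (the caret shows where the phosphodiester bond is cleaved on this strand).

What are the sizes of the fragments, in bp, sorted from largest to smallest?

70, 52, 15 bp

SmaI sites (CCCGGG) start at positions 50, 120.
SmaI cuts after base 3 of each site, so after positions 52, 122.
Linear molecule, 2 cuts → 3 fragments:
  1–52 → 52 bp
  53–122 → 70 bp
  123–137 → 15 bp
Sorted largest to smallest: 70, 52, 15 bp.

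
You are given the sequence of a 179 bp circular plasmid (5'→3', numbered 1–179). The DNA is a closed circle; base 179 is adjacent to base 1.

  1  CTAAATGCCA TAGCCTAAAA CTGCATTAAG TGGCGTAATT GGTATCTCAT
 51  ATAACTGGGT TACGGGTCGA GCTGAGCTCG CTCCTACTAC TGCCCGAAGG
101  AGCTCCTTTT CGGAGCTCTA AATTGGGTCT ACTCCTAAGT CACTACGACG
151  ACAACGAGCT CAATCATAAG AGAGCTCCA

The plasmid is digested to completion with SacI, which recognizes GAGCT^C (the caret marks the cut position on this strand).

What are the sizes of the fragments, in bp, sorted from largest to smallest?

81, 43, 26, 16, 13 bp

SacI sites (GAGCTC) start at positions 74, 100, 113, 156, 172.
SacI cuts after base 5 of each site (before the last base), so after positions 78, 104, 117, 160, 176.
Circular molecule, 5 cuts → 5 fragments:
  79–104 → 26 bp
  105–117 → 13 bp
  118–160 → 43 bp
  161–176 → 16 bp
  177–179 then 1–78 → 3 + 78 = 81 bp
Sorted largest to smallest: 81, 43, 26, 16, 13 bp.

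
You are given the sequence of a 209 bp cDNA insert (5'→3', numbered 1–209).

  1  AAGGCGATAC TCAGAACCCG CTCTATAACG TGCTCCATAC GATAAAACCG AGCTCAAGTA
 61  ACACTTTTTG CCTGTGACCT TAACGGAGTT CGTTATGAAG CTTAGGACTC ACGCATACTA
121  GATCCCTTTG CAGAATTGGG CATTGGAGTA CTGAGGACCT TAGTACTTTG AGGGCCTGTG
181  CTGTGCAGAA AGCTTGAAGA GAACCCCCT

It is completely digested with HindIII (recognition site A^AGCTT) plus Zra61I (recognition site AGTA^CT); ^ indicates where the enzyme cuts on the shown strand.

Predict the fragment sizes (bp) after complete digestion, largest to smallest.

HindIII sites (AAGCTT) start at positions 98, 190.
HindIII cuts after the first base of each site, so after positions 98, 190.
Zra61I sites (AGTACT) start at positions 147, 162.
Zra61I cuts after base 4 of each site, so after positions 150, 165.
Combined cut positions: 98, 150, 165, 190.
Linear molecule, 4 cuts → 5 fragments:
  1–98 → 98 bp
  99–150 → 52 bp
  151–165 → 15 bp
  166–190 → 25 bp
  191–209 → 19 bp
Sorted largest to smallest: 98, 52, 25, 19, 15 bp.

98, 52, 25, 19, 15 bp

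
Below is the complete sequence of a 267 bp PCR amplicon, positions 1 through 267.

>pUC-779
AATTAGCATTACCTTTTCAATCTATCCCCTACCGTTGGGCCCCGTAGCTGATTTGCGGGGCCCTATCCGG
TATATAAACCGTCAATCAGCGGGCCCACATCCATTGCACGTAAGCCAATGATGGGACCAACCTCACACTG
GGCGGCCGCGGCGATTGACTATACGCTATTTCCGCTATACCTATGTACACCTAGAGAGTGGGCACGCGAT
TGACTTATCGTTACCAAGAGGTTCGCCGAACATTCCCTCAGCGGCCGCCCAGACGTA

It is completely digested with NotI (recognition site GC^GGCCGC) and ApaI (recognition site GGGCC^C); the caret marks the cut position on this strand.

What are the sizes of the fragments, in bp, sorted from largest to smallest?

NotI sites (GCGGCCGC) start at positions 142, 251.
NotI cuts after base 2 of each site, so after positions 143, 252.
ApaI sites (GGGCCC) start at positions 37, 58, 91.
ApaI cuts after base 5 of each site (before the last base), so after positions 41, 62, 95.
Combined cut positions: 41, 62, 95, 143, 252.
Linear molecule, 5 cuts → 6 fragments:
  1–41 → 41 bp
  42–62 → 21 bp
  63–95 → 33 bp
  96–143 → 48 bp
  144–252 → 109 bp
  253–267 → 15 bp
Sorted largest to smallest: 109, 48, 41, 33, 21, 15 bp.

109, 48, 41, 33, 21, 15 bp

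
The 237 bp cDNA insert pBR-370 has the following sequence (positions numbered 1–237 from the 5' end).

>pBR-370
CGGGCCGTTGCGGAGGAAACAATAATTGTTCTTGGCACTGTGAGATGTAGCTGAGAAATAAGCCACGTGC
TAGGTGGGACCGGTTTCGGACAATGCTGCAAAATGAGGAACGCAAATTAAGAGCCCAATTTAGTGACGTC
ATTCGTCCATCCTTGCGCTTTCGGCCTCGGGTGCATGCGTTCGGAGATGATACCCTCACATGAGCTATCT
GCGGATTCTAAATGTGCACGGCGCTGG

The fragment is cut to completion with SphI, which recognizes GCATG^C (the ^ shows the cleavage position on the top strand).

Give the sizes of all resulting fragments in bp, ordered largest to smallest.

177, 60 bp

The SphI site (GCATGC) starts at position 173.
SphI cuts after base 5 of each site (before the last base), so after position 177.
Linear molecule, 1 cut → 2 fragments:
  1–177 → 177 bp
  178–237 → 60 bp
Sorted largest to smallest: 177, 60 bp.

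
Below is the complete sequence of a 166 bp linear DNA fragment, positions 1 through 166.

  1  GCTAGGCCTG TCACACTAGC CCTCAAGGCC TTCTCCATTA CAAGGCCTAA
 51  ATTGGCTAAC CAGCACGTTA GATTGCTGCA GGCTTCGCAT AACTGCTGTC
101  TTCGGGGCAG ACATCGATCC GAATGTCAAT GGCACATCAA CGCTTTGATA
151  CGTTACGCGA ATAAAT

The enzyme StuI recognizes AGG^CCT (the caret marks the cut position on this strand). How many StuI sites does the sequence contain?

AGGCCT occurs starting at positions 4, 26, 43.
StuI cuts at 3 sites.

3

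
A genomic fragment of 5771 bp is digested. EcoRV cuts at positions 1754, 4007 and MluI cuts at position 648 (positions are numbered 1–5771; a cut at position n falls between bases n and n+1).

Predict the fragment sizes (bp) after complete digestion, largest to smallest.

2253, 1764, 1106, 648 bp

Combined cut positions (sorted): 648, 1754, 4007.
Linear molecule, 3 cuts → 4 fragments:
  648 − 0 = 648 bp
  1754 − 648 = 1106 bp
  4007 − 1754 = 2253 bp
  5771 − 4007 = 1764 bp
Sorted largest to smallest: 2253, 1764, 1106, 648 bp.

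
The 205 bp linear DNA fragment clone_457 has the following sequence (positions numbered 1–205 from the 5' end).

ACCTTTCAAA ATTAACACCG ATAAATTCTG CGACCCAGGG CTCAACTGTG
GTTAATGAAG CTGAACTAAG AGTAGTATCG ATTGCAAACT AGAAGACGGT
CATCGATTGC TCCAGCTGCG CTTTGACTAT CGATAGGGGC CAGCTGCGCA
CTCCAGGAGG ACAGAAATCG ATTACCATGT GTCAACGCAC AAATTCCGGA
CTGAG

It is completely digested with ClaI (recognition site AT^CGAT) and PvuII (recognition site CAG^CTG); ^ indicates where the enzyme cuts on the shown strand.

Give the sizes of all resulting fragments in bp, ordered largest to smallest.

ClaI sites (ATCGAT) start at positions 77, 102, 129, 167.
ClaI cuts after base 2 of each site, so after positions 78, 103, 130, 168.
PvuII sites (CAGCTG) start at positions 113, 141.
PvuII cuts after base 3 of each site, so after positions 115, 143.
Combined cut positions: 78, 103, 115, 130, 143, 168.
Linear molecule, 6 cuts → 7 fragments:
  1–78 → 78 bp
  79–103 → 25 bp
  104–115 → 12 bp
  116–130 → 15 bp
  131–143 → 13 bp
  144–168 → 25 bp
  169–205 → 37 bp
Sorted largest to smallest: 78, 37, 25, 25, 15, 13, 12 bp.

78, 37, 25, 25, 15, 13, 12 bp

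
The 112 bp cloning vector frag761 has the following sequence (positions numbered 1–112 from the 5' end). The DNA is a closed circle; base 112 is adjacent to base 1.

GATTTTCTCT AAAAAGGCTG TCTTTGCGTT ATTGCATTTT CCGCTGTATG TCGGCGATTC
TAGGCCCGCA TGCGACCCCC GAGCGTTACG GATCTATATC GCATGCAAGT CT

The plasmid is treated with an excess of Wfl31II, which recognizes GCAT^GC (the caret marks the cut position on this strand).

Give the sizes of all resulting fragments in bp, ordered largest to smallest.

79, 33 bp

Wfl31II sites (GCATGC) start at positions 68, 101.
Wfl31II cuts after base 4 of each site, so after positions 71, 104.
Circular molecule, 2 cuts → 2 fragments:
  72–104 → 33 bp
  105–112 then 1–71 → 8 + 71 = 79 bp
Sorted largest to smallest: 79, 33 bp.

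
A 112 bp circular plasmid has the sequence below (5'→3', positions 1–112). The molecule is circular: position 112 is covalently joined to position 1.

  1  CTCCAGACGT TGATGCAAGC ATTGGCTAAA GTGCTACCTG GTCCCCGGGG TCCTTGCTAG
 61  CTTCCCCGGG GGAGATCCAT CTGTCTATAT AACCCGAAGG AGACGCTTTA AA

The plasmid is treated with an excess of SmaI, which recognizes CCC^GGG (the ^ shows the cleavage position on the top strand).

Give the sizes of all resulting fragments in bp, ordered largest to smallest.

91, 21 bp

SmaI sites (CCCGGG) start at positions 44, 65.
SmaI cuts after base 3 of each site, so after positions 46, 67.
Circular molecule, 2 cuts → 2 fragments:
  47–67 → 21 bp
  68–112 then 1–46 → 45 + 46 = 91 bp
Sorted largest to smallest: 91, 21 bp.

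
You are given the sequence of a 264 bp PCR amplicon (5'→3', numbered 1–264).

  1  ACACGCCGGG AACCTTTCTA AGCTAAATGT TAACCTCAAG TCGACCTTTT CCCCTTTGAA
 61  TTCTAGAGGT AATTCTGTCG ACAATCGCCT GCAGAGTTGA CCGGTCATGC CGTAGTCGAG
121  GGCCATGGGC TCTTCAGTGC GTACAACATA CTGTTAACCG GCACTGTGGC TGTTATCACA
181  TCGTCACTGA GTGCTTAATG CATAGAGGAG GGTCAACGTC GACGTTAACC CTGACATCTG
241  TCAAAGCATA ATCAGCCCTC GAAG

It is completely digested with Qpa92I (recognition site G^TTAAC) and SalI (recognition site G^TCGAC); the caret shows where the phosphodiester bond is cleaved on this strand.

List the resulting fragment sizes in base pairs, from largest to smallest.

76, 65, 40, 37, 29, 11, 6 bp

Qpa92I sites (GTTAAC) start at positions 29, 153, 224.
Qpa92I cuts after the first base of each site, so after positions 29, 153, 224.
SalI sites (GTCGAC) start at positions 40, 77, 218.
SalI cuts after the first base of each site, so after positions 40, 77, 218.
Combined cut positions: 29, 40, 77, 153, 218, 224.
Linear molecule, 6 cuts → 7 fragments:
  1–29 → 29 bp
  30–40 → 11 bp
  41–77 → 37 bp
  78–153 → 76 bp
  154–218 → 65 bp
  219–224 → 6 bp
  225–264 → 40 bp
Sorted largest to smallest: 76, 65, 40, 37, 29, 11, 6 bp.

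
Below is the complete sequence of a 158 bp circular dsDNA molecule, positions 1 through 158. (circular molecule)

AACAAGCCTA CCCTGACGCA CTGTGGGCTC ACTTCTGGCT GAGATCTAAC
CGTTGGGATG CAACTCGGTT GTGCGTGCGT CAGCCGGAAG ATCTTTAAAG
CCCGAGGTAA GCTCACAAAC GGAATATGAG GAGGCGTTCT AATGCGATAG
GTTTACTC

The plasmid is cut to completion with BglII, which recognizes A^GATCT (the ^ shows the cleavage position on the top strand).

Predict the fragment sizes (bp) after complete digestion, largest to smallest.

111, 47 bp

BglII sites (AGATCT) start at positions 42, 89.
BglII cuts after the first base of each site, so after positions 42, 89.
Circular molecule, 2 cuts → 2 fragments:
  43–89 → 47 bp
  90–158 then 1–42 → 69 + 42 = 111 bp
Sorted largest to smallest: 111, 47 bp.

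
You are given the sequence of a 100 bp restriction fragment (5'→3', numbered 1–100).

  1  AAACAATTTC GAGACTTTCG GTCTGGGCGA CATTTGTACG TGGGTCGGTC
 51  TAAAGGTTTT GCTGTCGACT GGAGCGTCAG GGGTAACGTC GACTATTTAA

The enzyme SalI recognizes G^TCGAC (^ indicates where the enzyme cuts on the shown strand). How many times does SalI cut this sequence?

2

GTCGAC occurs starting at positions 64, 88.
SalI cuts at 2 sites.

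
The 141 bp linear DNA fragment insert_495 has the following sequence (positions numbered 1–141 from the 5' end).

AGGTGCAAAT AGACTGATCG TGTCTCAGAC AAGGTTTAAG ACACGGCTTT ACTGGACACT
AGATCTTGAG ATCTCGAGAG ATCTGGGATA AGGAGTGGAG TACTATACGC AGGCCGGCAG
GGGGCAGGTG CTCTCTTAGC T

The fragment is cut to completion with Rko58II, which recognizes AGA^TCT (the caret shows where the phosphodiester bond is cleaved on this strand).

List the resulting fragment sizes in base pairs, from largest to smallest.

63, 60, 10, 8 bp

Rko58II sites (AGATCT) start at positions 61, 69, 79.
Rko58II cuts after base 3 of each site, so after positions 63, 71, 81.
Linear molecule, 3 cuts → 4 fragments:
  1–63 → 63 bp
  64–71 → 8 bp
  72–81 → 10 bp
  82–141 → 60 bp
Sorted largest to smallest: 63, 60, 10, 8 bp.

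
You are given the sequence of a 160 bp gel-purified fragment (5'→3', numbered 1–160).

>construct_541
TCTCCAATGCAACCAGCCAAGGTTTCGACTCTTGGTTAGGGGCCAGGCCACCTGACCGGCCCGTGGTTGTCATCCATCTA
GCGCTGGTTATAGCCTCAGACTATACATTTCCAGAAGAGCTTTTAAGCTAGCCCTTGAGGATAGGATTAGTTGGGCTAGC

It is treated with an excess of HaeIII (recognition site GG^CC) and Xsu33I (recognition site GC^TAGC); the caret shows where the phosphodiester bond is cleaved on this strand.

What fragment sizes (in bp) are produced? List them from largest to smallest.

69, 42, 28, 12, 5, 4 bp

HaeIII sites (GGCC) start at positions 41, 46, 58.
HaeIII cuts after base 2 of each site, so after positions 42, 47, 59.
Xsu33I sites (GCTAGC) start at positions 127, 155.
Xsu33I cuts after base 2 of each site, so after positions 128, 156.
Combined cut positions: 42, 47, 59, 128, 156.
Linear molecule, 5 cuts → 6 fragments:
  1–42 → 42 bp
  43–47 → 5 bp
  48–59 → 12 bp
  60–128 → 69 bp
  129–156 → 28 bp
  157–160 → 4 bp
Sorted largest to smallest: 69, 42, 28, 12, 5, 4 bp.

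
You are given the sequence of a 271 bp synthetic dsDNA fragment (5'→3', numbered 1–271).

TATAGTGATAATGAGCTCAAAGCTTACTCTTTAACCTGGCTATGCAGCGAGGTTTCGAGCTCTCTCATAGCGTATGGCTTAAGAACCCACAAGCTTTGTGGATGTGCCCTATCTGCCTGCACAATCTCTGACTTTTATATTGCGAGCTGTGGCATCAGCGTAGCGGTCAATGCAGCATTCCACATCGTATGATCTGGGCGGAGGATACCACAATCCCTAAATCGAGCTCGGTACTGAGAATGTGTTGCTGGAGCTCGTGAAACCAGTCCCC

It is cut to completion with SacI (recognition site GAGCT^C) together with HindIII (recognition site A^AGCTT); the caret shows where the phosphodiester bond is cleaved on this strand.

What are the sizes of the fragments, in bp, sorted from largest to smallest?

SacI sites (GAGCTC) start at positions 13, 57, 224, 251.
SacI cuts after base 5 of each site (before the last base), so after positions 17, 61, 228, 255.
HindIII sites (AAGCTT) start at positions 20, 91.
HindIII cuts after the first base of each site, so after positions 20, 91.
Combined cut positions: 17, 20, 61, 91, 228, 255.
Linear molecule, 6 cuts → 7 fragments:
  1–17 → 17 bp
  18–20 → 3 bp
  21–61 → 41 bp
  62–91 → 30 bp
  92–228 → 137 bp
  229–255 → 27 bp
  256–271 → 16 bp
Sorted largest to smallest: 137, 41, 30, 27, 17, 16, 3 bp.

137, 41, 30, 27, 17, 16, 3 bp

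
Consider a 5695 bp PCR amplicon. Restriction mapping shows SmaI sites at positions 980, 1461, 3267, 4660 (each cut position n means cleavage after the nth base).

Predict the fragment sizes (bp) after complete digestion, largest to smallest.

Linear molecule, 4 cuts → 5 fragments:
  980 − 0 = 980 bp
  1461 − 980 = 481 bp
  3267 − 1461 = 1806 bp
  4660 − 3267 = 1393 bp
  5695 − 4660 = 1035 bp
Sorted largest to smallest: 1806, 1393, 1035, 980, 481 bp.

1806, 1393, 1035, 980, 481 bp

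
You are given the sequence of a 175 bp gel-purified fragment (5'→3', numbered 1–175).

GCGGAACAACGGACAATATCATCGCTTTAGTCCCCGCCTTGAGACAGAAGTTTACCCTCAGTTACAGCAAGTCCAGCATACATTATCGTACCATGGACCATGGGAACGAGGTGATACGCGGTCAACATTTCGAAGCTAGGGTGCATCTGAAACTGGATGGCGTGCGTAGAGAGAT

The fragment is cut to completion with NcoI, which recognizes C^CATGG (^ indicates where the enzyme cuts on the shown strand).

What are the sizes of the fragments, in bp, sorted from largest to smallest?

NcoI sites (CCATGG) start at positions 91, 98.
NcoI cuts after the first base of each site, so after positions 91, 98.
Linear molecule, 2 cuts → 3 fragments:
  1–91 → 91 bp
  92–98 → 7 bp
  99–175 → 77 bp
Sorted largest to smallest: 91, 77, 7 bp.

91, 77, 7 bp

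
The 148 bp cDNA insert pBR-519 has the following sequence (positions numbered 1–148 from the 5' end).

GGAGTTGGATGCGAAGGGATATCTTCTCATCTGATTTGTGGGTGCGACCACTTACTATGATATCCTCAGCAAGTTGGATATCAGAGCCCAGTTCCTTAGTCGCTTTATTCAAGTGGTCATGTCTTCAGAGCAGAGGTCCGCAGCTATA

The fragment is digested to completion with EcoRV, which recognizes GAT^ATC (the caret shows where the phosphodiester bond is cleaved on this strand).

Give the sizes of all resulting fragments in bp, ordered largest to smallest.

69, 41, 20, 18 bp

EcoRV sites (GATATC) start at positions 18, 59, 77.
EcoRV cuts after base 3 of each site, so after positions 20, 61, 79.
Linear molecule, 3 cuts → 4 fragments:
  1–20 → 20 bp
  21–61 → 41 bp
  62–79 → 18 bp
  80–148 → 69 bp
Sorted largest to smallest: 69, 41, 20, 18 bp.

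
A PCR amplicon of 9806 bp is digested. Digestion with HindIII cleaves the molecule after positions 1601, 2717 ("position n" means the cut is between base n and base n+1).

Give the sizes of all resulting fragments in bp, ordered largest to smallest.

Linear molecule, 2 cuts → 3 fragments:
  1601 − 0 = 1601 bp
  2717 − 1601 = 1116 bp
  9806 − 2717 = 7089 bp
Sorted largest to smallest: 7089, 1601, 1116 bp.

7089, 1601, 1116 bp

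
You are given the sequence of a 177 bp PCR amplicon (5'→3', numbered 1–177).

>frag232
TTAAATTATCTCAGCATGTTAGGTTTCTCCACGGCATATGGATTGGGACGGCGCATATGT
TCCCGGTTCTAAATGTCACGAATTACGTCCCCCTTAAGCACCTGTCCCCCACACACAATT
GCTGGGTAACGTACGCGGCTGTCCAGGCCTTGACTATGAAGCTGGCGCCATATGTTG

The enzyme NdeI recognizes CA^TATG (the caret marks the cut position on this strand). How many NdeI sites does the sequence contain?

CATATG occurs starting at positions 35, 54, 169.
NdeI cuts at 3 sites.

3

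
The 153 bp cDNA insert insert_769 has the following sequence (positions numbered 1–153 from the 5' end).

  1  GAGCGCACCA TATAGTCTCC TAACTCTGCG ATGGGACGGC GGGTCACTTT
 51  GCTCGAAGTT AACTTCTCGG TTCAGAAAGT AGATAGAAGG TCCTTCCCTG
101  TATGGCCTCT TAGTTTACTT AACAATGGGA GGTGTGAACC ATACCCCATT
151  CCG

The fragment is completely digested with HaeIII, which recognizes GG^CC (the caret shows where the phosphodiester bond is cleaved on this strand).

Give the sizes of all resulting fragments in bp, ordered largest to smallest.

The HaeIII site (GGCC) starts at position 104.
HaeIII cuts after base 2 of each site, so after position 105.
Linear molecule, 1 cut → 2 fragments:
  1–105 → 105 bp
  106–153 → 48 bp
Sorted largest to smallest: 105, 48 bp.

105, 48 bp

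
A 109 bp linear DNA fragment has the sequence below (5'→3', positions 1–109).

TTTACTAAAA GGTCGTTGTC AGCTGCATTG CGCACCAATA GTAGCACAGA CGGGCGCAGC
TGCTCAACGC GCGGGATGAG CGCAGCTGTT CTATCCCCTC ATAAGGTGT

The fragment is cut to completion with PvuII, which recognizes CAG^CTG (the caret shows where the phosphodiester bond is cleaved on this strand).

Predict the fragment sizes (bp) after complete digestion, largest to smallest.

PvuII sites (CAGCTG) start at positions 20, 57, 83.
PvuII cuts after base 3 of each site, so after positions 22, 59, 85.
Linear molecule, 3 cuts → 4 fragments:
  1–22 → 22 bp
  23–59 → 37 bp
  60–85 → 26 bp
  86–109 → 24 bp
Sorted largest to smallest: 37, 26, 24, 22 bp.

37, 26, 24, 22 bp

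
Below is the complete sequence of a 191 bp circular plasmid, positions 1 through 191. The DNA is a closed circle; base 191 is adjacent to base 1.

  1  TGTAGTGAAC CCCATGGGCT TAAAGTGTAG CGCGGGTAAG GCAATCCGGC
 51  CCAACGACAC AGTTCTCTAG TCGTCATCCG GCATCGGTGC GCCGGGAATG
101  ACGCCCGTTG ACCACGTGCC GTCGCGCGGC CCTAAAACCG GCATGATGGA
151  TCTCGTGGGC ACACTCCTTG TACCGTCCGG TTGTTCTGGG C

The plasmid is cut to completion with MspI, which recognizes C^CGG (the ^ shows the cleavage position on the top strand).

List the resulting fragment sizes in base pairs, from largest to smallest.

60, 46, 39, 32, 14 bp

MspI sites (CCGG) start at positions 46, 78, 92, 138, 177.
MspI cuts after the first base of each site, so after positions 46, 78, 92, 138, 177.
Circular molecule, 5 cuts → 5 fragments:
  47–78 → 32 bp
  79–92 → 14 bp
  93–138 → 46 bp
  139–177 → 39 bp
  178–191 then 1–46 → 14 + 46 = 60 bp
Sorted largest to smallest: 60, 46, 39, 32, 14 bp.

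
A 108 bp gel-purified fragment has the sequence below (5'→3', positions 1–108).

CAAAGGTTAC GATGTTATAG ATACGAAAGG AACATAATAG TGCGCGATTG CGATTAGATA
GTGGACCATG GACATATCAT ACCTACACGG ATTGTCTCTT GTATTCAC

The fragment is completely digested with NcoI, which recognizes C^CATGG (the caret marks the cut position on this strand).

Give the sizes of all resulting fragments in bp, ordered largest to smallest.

The NcoI site (CCATGG) starts at position 66.
NcoI cuts after the first base of each site, so after position 66.
Linear molecule, 1 cut → 2 fragments:
  1–66 → 66 bp
  67–108 → 42 bp
Sorted largest to smallest: 66, 42 bp.

66, 42 bp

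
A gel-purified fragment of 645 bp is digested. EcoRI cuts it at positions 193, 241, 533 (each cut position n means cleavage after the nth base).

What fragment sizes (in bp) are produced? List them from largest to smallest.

Linear molecule, 3 cuts → 4 fragments:
  193 − 0 = 193 bp
  241 − 193 = 48 bp
  533 − 241 = 292 bp
  645 − 533 = 112 bp
Sorted largest to smallest: 292, 193, 112, 48 bp.

292, 193, 112, 48 bp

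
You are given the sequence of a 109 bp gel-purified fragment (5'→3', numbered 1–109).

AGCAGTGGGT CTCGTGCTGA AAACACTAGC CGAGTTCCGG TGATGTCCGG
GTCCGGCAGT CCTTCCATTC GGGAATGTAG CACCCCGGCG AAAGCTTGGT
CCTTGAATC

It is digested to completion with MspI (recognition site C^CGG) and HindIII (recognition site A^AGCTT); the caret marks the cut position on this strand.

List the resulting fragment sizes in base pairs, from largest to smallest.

MspI sites (CCGG) start at positions 37, 47, 53, 85.
MspI cuts after the first base of each site, so after positions 37, 47, 53, 85.
The HindIII site (AAGCTT) starts at position 92.
HindIII cuts after the first base of each site, so after position 92.
Combined cut positions: 37, 47, 53, 85, 92.
Linear molecule, 5 cuts → 6 fragments:
  1–37 → 37 bp
  38–47 → 10 bp
  48–53 → 6 bp
  54–85 → 32 bp
  86–92 → 7 bp
  93–109 → 17 bp
Sorted largest to smallest: 37, 32, 17, 10, 7, 6 bp.

37, 32, 17, 10, 7, 6 bp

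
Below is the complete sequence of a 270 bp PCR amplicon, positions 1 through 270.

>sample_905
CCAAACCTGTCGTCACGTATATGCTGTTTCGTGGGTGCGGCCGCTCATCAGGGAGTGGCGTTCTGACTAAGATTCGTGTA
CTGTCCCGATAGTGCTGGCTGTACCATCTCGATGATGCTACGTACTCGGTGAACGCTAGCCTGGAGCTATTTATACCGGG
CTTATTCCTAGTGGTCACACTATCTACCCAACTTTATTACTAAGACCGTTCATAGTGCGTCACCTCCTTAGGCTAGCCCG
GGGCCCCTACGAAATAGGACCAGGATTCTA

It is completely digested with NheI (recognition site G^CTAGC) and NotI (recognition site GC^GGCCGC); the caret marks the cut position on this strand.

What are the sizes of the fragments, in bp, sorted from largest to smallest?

97, 97, 38, 38 bp

NheI sites (GCTAGC) start at positions 135, 232.
NheI cuts after the first base of each site, so after positions 135, 232.
The NotI site (GCGGCCGC) starts at position 37.
NotI cuts after base 2 of each site, so after position 38.
Combined cut positions: 38, 135, 232.
Linear molecule, 3 cuts → 4 fragments:
  1–38 → 38 bp
  39–135 → 97 bp
  136–232 → 97 bp
  233–270 → 38 bp
Sorted largest to smallest: 97, 97, 38, 38 bp.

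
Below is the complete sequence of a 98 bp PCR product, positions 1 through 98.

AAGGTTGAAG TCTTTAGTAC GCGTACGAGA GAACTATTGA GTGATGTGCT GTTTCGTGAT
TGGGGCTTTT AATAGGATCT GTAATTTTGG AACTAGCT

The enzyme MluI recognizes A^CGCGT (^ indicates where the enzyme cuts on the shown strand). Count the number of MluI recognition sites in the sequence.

ACGCGT occurs starting at position 19.
MluI cuts at 1 site.

1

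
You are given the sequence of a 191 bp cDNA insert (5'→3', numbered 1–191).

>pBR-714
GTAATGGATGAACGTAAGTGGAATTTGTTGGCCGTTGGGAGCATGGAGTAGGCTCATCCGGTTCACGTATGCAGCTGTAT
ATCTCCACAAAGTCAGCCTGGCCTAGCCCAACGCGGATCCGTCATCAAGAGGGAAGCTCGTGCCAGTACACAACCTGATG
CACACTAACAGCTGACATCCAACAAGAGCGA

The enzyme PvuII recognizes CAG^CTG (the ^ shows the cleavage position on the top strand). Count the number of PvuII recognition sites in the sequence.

CAGCTG occurs starting at positions 72, 169.
PvuII cuts at 2 sites.

2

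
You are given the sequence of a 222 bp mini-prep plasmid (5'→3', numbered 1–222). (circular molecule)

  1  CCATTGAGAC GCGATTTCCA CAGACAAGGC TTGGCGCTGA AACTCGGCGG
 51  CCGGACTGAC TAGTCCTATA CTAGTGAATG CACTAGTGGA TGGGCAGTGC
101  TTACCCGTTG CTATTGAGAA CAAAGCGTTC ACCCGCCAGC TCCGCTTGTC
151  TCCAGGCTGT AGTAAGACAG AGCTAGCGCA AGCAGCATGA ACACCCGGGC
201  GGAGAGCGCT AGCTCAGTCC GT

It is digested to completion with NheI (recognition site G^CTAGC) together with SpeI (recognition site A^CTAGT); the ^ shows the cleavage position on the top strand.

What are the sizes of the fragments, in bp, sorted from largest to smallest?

90, 73, 36, 12, 11 bp

NheI sites (GCTAGC) start at positions 172, 208.
NheI cuts after the first base of each site, so after positions 172, 208.
SpeI sites (ACTAGT) start at positions 59, 70, 82.
SpeI cuts after the first base of each site, so after positions 59, 70, 82.
Combined cut positions: 59, 70, 82, 172, 208.
Circular molecule, 5 cuts → 5 fragments:
  60–70 → 11 bp
  71–82 → 12 bp
  83–172 → 90 bp
  173–208 → 36 bp
  209–222 then 1–59 → 14 + 59 = 73 bp
Sorted largest to smallest: 90, 73, 36, 12, 11 bp.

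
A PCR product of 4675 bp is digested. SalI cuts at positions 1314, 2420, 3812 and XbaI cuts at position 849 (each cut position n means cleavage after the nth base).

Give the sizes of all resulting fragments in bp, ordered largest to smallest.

Combined cut positions (sorted): 849, 1314, 2420, 3812.
Linear molecule, 4 cuts → 5 fragments:
  849 − 0 = 849 bp
  1314 − 849 = 465 bp
  2420 − 1314 = 1106 bp
  3812 − 2420 = 1392 bp
  4675 − 3812 = 863 bp
Sorted largest to smallest: 1392, 1106, 863, 849, 465 bp.

1392, 1106, 863, 849, 465 bp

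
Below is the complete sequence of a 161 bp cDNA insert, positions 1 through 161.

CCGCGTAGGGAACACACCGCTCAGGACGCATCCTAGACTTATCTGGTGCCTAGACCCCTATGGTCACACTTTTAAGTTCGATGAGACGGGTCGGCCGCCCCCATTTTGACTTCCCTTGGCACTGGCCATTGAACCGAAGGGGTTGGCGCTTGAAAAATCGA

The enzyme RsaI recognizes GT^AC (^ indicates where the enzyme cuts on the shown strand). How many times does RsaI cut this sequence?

0

No occurrence of GTAC is present in the sequence.
RsaI does not cut: 0 sites.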